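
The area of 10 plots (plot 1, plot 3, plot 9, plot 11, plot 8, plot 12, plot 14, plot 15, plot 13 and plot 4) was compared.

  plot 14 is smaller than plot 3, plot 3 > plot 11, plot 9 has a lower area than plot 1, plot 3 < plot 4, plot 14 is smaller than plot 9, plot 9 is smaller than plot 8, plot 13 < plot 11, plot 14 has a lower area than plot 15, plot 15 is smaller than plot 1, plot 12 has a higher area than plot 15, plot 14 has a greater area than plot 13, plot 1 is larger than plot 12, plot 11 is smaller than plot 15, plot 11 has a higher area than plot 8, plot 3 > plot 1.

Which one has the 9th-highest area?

plot 14

Chaining the given pairs: plot 13 < plot 14 < plot 9 < plot 8 < plot 11 < plot 15 < plot 12 < plot 1 < plot 3 < plot 4.
Counting 9 from the largest end gives plot 14.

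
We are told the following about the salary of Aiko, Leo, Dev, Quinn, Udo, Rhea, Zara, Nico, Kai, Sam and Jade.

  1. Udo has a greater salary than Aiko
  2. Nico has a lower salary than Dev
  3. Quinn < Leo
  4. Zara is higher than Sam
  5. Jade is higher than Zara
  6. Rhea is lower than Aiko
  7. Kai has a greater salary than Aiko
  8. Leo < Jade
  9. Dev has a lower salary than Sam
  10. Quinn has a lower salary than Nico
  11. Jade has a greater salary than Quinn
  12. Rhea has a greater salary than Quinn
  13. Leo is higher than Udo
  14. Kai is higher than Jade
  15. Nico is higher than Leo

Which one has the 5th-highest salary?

Dev

The consecutive relations fix a unique order: Quinn < Rhea < Aiko < Udo < Leo < Nico < Dev < Sam < Zara < Jade < Kai.
Counting 5 from the largest end gives Dev.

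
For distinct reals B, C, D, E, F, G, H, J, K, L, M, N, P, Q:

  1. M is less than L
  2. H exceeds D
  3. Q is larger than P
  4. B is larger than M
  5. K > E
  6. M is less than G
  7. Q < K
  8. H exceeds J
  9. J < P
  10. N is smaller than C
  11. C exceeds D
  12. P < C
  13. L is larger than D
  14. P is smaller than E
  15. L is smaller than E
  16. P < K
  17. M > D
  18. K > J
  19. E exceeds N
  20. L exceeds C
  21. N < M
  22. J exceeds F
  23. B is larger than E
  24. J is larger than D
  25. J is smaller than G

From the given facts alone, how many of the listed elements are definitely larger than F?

10

The elements the relations force above F are J, P, Q, C, L, G, E, H, B, K — no chain reaches any other.
That is 10.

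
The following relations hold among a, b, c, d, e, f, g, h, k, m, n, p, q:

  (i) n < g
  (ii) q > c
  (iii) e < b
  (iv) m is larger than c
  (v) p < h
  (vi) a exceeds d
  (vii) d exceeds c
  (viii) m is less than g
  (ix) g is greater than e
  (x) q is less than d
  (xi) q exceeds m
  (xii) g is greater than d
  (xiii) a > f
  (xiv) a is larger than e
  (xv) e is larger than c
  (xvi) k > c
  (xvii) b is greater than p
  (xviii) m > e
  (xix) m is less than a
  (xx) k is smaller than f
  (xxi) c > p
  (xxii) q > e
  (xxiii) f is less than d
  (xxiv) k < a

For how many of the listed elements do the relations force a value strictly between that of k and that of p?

1

The relations place p below k. An element lies strictly between them when it is forced above p and also forced below k.
Above p: {c, h, e, m, q, b, f, d, a, g}. Below k: {c}.
Intersection: {c} — 1.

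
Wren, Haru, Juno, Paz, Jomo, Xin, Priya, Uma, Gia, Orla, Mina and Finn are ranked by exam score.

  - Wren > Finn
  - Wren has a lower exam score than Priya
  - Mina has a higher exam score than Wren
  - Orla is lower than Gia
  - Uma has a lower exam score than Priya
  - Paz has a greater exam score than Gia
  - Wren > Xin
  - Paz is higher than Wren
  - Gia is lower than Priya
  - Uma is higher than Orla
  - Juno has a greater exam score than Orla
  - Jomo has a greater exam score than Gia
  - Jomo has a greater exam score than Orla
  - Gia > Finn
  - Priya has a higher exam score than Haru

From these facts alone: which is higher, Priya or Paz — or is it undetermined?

Following every chain through Paz: below Paz we get Orla, Finn, Xin, Gia, Wren.
Priya is not reached, and no chain runs the other way from Priya to Paz.
So the given relations leave the order of Paz and Priya undetermined.

undetermined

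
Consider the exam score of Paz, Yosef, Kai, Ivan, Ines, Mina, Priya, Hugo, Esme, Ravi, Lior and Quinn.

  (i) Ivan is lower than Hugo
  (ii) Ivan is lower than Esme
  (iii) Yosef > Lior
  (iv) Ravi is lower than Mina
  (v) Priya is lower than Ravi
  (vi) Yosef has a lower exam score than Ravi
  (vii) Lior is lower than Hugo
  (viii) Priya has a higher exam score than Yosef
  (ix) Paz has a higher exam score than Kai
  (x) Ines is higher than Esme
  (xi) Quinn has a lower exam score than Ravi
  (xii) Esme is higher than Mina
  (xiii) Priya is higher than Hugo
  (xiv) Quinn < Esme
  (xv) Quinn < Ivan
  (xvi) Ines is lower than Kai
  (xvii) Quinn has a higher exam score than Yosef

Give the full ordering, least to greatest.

Lior < Yosef < Quinn < Ivan < Hugo < Priya < Ravi < Mina < Esme < Ines < Kai < Paz

Nothing is placed below Lior, so it is least; from there Lior < Yosef; Yosef < Quinn; Quinn < Ivan; Ivan < Hugo; Hugo < Priya; Priya < Ravi; Ravi < Mina; Mina < Esme; Esme < Ines; Ines < Kai; Kai < Paz, each given directly.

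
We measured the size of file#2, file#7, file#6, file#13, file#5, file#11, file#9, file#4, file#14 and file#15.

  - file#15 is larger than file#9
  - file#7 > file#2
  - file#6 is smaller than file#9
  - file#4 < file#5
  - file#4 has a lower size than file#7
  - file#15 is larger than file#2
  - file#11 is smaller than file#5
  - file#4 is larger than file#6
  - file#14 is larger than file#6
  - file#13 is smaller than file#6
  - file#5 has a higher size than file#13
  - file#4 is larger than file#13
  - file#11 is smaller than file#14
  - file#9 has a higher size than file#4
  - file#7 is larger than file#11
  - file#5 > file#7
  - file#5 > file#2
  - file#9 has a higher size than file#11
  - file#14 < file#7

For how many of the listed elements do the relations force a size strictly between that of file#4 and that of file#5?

Chaining upward from file#4 reaches: file#9, file#7, file#15.
Chaining downward from file#5 reaches: file#11, file#2, file#13, file#6, file#14, file#7.
Strictly between file#4 and file#5 are those in both lists: file#7 — 1 element.

1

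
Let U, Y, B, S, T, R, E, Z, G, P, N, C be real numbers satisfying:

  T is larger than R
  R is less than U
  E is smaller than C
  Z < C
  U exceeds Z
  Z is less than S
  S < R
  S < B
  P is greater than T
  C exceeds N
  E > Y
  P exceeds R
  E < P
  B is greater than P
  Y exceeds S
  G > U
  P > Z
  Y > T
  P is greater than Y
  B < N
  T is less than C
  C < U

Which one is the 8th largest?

Y

Piecing the relations together gives one ordering: Z < S < R < T < Y < E < P < B < N < C < U < G.
The 8th largest is Y.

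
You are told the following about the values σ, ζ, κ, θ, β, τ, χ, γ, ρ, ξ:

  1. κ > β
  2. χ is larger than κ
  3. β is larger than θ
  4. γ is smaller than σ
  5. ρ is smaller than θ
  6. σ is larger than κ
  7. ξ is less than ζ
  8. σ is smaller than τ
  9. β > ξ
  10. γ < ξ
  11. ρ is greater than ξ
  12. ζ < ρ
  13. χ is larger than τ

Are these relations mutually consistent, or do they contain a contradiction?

Every relation is compatible with γ < ξ < ζ < ρ < θ < β < κ < σ < τ < χ; the set is consistent.

consistent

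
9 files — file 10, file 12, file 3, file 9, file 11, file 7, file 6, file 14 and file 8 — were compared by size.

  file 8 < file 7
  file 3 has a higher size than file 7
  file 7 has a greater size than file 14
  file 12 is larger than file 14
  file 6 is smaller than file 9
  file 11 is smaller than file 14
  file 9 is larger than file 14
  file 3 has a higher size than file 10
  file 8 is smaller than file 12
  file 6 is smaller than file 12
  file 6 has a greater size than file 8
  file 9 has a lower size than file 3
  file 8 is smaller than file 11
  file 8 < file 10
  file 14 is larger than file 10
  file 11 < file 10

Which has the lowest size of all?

file 11 is not least since file 8 < file 11; file 10 is not least since file 11 < file 10; file 6 is not least since file 8 < file 6; file 14 is not least since file 10 < file 14; file 9 is not least since file 14 < file 9; file 7 is not least since file 14 < file 7; file 12 is not least since file 8 < file 12; file 3 is not least since file 9 < file 3.
Only file 8 has nothing below it, so file 8 is the lowest size.

file 8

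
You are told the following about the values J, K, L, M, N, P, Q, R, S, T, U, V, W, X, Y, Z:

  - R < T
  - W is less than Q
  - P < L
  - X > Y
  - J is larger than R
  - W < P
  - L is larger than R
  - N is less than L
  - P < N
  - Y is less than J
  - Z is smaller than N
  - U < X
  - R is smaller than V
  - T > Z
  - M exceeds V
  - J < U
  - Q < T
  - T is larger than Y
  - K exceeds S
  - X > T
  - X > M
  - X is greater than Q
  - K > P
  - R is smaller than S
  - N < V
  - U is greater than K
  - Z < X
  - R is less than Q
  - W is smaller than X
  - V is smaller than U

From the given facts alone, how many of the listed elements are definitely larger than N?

Directly above N: V, L.
One step further: U, M (4 so far).
One step further: X (5 so far).
No other element is forced above N by the given relations, so the count is 5.

5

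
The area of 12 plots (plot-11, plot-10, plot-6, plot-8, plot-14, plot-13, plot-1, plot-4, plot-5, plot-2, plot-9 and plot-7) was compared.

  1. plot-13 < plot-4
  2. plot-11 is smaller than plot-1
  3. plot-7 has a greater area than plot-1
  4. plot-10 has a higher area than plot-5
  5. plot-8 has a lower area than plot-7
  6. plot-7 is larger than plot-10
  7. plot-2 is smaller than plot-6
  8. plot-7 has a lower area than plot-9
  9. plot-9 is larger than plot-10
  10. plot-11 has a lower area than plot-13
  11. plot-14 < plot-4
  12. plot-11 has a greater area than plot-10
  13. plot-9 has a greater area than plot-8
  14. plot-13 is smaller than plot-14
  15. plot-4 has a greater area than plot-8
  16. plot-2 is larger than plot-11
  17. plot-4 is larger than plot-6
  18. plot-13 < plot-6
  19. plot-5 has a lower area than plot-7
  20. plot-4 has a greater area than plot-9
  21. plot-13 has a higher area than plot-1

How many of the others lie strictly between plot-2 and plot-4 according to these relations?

The relations place plot-2 below plot-4. An element lies strictly between them when it is forced above plot-2 and also forced below plot-4.
Above plot-2: {plot-6}. Below plot-4: {plot-5, plot-8, plot-10, plot-11, plot-1, plot-7, plot-13, plot-9, plot-6, plot-14}.
Intersection: {plot-6} — 1.

1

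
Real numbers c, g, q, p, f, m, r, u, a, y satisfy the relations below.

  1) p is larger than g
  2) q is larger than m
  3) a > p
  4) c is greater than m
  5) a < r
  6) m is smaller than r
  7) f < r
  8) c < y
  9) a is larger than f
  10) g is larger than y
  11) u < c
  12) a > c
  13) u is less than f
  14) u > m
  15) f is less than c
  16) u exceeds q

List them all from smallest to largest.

m < q < u < f < c < y < g < p < a < r

Each adjacent pair is fixed by a given relation: m < q; q < u; u < f; f < c; c < y; y < g; g < p; p < a; a < r. Chaining them end to end gives the full order.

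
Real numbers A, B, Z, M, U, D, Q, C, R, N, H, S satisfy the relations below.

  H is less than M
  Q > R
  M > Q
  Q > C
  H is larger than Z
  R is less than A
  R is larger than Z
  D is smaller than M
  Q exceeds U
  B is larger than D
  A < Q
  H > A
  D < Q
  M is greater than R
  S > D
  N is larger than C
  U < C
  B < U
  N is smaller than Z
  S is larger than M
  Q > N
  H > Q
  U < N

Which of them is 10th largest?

U

Chaining the given pairs: D < B < U < C < N < Z < R < A < Q < H < M < S.
Counting 10 from the largest end gives U.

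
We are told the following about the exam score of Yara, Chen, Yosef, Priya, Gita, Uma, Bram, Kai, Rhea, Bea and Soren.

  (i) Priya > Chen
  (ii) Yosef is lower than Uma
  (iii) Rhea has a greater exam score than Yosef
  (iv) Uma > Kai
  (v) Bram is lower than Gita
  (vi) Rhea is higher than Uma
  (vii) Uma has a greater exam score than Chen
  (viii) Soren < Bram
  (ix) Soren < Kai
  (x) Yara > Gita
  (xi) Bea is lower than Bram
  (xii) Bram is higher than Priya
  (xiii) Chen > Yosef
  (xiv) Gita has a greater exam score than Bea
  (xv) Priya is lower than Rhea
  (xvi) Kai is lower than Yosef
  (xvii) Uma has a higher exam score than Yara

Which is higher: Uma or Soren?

Soren < Kai and Kai < Yosef give Soren < Yosef.
Then Yosef < Chen extends the chain to Chen.
With Chen < Priya: Soren < Kai < Yosef < Chen < Priya.
With Priya < Bram: Soren < Kai < Yosef < Chen < Priya < Bram.
With Bram < Gita: Soren < Kai < Yosef < Chen < Priya < Bram < Gita.
Then Gita < Yara extends the chain to Yara.
With Yara < Uma: Soren < Kai < Yosef < Chen < Priya < Bram < Gita < Yara < Uma.
So Soren < Uma; Uma is the higher of the two.

Uma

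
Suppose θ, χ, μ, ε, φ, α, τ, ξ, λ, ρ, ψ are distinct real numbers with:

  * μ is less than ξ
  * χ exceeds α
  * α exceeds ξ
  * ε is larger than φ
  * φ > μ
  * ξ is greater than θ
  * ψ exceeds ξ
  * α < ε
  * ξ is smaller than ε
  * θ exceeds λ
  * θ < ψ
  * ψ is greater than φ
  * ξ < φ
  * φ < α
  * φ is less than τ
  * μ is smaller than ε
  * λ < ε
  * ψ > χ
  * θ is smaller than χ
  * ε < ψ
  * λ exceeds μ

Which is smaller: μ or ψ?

μ

μ < λ and λ < θ give μ < θ.
With θ < ξ: μ < λ < θ < ξ.
With ξ < φ: μ < λ < θ < ξ < φ.
With φ < α: μ < λ < θ < ξ < φ < α.
With α < χ: μ < λ < θ < ξ < φ < α < χ.
With χ < ψ: μ < λ < θ < ξ < φ < α < χ < ψ.
So μ < ψ; μ is the smaller of the two.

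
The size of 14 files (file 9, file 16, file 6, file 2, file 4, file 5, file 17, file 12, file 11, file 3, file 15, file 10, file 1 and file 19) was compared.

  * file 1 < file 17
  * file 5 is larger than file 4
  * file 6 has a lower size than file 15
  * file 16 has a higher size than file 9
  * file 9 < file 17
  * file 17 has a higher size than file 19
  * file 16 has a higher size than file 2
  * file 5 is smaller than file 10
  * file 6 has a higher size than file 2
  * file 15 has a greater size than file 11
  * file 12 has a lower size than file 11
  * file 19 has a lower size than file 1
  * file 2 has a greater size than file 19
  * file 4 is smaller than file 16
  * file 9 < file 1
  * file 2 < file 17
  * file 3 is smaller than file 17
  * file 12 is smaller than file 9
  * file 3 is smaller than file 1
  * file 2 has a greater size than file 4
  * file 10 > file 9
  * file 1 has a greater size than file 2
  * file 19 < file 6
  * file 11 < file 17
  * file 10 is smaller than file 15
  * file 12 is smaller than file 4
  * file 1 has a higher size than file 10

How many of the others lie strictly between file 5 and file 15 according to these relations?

1

The relations place file 5 below file 15. An element lies strictly between them when it is forced above file 5 and also forced below file 15.
Above file 5: {file 10, file 1, file 17}. Below file 15: {file 12, file 4, file 19, file 9, file 2, file 10, file 11, file 6}.
Intersection: {file 10} — 1.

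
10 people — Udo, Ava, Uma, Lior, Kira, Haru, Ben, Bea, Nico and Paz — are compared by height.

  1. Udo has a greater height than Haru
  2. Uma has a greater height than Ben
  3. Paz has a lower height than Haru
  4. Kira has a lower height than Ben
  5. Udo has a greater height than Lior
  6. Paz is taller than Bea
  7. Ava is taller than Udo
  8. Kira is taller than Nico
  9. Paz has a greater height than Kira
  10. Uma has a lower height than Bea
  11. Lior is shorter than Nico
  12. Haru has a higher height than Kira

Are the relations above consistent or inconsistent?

The single ordering Lior < Nico < Kira < Ben < Uma < Bea < Paz < Haru < Udo < Ava satisfies every listed relation, so no contradiction arises.

consistent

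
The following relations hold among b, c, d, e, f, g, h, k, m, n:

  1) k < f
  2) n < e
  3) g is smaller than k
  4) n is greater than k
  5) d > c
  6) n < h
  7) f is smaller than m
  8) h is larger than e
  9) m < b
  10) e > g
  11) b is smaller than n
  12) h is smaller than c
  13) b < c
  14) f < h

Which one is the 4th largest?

e

Chaining the given pairs: g < k < f < m < b < n < e < h < c < d.
Counting 4 from the largest end gives e.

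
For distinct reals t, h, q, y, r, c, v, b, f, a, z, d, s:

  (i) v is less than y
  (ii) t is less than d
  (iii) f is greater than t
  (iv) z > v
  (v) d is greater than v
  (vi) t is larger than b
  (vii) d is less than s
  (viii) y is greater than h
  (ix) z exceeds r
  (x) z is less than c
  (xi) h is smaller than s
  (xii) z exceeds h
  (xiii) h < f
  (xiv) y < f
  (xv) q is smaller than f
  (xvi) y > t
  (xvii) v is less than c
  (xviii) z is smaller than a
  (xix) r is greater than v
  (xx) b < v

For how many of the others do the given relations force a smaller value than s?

From s the given relations immediately reach h, d.
From those, t, v — 4 in total.
From those, b — 5 in total.
No other element is forced below s by the given relations, so the count is 5.

5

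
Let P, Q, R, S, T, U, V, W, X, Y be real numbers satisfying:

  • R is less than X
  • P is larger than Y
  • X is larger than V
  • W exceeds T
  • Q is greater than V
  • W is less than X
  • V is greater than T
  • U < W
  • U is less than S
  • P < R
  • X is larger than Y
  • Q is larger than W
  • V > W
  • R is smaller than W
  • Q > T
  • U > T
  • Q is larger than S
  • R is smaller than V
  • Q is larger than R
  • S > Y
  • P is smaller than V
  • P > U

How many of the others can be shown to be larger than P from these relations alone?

Directly above P: R, V.
One step further: W, X, Q (5 so far).
Nothing else is reachable above P; 5 in all.

5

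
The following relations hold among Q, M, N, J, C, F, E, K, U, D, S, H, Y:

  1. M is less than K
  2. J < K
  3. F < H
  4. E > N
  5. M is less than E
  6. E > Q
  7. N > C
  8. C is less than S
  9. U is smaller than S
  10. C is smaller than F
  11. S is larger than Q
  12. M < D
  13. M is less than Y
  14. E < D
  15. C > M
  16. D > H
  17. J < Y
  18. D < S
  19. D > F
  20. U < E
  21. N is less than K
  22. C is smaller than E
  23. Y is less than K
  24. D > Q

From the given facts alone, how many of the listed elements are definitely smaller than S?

From S the given relations immediately reach U, C, Q, D.
From those, M, F, H, E — 8 in total.
From those, N — 9 in total.
Nothing else is reachable below S; 9 in all.

9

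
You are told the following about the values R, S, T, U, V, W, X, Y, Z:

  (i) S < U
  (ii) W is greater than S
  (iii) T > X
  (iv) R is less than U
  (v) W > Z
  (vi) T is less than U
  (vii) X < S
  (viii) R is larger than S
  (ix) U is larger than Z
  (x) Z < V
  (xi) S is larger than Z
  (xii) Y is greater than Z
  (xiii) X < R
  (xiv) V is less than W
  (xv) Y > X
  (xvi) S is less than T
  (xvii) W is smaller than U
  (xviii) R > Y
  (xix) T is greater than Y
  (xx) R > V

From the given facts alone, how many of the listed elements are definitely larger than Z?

From Z the given relations immediately reach Y, S, V, W, U.
From those, R, T — 7 in total.
No other element is forced above Z by the given relations, so the count is 7.

7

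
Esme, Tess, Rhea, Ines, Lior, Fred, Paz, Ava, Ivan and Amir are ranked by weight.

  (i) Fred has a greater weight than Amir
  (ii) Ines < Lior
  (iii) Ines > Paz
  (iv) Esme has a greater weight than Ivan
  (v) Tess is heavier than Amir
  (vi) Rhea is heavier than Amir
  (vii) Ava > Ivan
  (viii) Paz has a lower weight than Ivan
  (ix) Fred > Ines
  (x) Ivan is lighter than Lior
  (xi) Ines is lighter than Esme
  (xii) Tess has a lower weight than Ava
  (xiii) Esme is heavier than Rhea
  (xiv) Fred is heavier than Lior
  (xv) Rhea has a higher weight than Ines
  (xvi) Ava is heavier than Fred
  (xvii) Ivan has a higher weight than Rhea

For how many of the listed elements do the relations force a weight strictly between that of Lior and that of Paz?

3

Chaining upward from Paz reaches: Ines, Rhea, Ivan, Esme, Fred, Ava.
Chaining downward from Lior reaches: Amir, Ines, Rhea, Ivan.
Strictly between Paz and Lior are those in both lists: Ines, Rhea, Ivan — 3 elements.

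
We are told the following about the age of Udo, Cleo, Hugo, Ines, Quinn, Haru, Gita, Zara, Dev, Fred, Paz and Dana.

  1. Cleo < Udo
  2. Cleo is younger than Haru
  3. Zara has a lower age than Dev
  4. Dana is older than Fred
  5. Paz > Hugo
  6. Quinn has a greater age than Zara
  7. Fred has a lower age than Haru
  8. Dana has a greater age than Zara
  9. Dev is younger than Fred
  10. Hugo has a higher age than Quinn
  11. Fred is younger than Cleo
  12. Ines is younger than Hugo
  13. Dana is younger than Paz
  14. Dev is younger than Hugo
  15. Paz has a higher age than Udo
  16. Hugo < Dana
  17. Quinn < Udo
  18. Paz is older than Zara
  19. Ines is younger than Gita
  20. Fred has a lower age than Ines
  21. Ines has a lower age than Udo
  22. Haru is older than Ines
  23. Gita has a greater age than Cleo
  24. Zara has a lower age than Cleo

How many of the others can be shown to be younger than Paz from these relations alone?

9

From Paz the given relations immediately reach Zara, Hugo, Dana, Udo.
From those, Dev, Fred, Quinn, Cleo, Ines — 9 in total.
Nothing else is reachable below Paz; 9 in all.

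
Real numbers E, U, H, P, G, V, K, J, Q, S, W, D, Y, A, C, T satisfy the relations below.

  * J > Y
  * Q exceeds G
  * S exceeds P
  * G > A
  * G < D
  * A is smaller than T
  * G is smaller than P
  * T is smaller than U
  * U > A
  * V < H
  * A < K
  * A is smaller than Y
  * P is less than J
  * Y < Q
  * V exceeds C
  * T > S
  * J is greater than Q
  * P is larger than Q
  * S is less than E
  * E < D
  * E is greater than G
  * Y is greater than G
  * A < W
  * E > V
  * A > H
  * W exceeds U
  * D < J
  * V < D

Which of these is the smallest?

C

Chaining upward from C: directly above it, V; then H, E, D; then A, J; then K, G, Y, T, U, W; then Q, P; then S.
That covers every other element, and nothing is given below C, so C is the smallest.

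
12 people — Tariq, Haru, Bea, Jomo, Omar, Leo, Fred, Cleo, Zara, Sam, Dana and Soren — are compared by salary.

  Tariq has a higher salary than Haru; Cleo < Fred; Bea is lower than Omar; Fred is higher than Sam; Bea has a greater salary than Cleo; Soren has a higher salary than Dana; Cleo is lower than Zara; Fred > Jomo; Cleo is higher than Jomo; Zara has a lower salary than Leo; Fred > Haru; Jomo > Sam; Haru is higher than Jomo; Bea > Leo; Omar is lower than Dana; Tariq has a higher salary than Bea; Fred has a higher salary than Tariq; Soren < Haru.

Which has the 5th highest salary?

Piecing the relations together gives one ordering: Sam < Jomo < Cleo < Zara < Leo < Bea < Omar < Dana < Soren < Haru < Tariq < Fred.
Counting 5 from the largest end gives Dana.

Dana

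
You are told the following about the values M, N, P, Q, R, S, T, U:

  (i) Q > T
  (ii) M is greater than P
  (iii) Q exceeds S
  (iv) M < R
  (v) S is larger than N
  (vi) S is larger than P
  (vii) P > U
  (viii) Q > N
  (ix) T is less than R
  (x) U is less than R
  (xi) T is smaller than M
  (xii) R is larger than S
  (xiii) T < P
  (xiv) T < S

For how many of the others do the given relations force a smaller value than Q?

5

From Q the given relations immediately reach N, T, S.
From those, P — 4 in total.
From those, U — 5 in total.
No other element is forced below Q by the given relations, so the count is 5.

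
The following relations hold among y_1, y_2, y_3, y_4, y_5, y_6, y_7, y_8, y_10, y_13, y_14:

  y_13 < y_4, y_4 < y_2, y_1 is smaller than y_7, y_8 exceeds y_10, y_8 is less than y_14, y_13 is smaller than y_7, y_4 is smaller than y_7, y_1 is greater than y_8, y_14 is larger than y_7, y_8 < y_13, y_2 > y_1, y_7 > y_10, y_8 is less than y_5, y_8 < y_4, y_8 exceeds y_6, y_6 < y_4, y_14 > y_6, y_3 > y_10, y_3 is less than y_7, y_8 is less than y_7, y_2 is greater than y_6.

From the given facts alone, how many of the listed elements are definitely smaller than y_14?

8

The elements the relations force below y_14 are y_10, y_6, y_8, y_13, y_1, y_4, y_3, y_7 — no chain reaches any other.
That is 8.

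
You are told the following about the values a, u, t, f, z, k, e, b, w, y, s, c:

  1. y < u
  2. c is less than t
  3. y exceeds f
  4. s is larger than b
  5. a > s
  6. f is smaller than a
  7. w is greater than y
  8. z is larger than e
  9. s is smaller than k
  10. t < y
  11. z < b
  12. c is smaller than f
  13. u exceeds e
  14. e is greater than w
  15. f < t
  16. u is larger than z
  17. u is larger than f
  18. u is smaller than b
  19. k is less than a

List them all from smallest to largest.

c < f < t < y < w < e < z < u < b < s < k < a

The consecutive links are each given: c < f; f < t; t < y; y < w; w < e; e < z; z < u; u < b; b < s; s < k; k < a.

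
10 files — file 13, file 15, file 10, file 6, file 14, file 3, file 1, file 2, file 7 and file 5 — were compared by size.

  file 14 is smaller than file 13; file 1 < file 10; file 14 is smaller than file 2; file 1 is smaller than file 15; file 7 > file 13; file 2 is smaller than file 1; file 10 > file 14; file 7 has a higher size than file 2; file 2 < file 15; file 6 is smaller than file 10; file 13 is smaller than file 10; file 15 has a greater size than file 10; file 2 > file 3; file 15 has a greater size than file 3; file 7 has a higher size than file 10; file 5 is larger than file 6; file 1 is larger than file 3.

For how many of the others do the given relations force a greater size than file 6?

The elements the relations force above file 6 are file 10, file 15, file 7, file 5 — no chain reaches any other.
That is 4.

4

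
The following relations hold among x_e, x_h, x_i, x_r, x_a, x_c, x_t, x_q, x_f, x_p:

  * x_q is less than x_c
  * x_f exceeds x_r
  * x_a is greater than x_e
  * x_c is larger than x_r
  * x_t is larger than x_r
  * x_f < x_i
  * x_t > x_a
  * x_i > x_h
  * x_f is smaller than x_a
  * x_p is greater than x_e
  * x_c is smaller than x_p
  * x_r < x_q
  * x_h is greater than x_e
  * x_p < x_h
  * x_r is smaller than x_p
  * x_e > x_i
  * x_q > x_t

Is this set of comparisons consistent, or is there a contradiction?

Chaining the given relations yields x_i < x_e < x_a < x_t < x_q < x_c < x_p < x_h, so x_i < x_h. But one relation states x_h < x_i. These cannot both hold.

inconsistent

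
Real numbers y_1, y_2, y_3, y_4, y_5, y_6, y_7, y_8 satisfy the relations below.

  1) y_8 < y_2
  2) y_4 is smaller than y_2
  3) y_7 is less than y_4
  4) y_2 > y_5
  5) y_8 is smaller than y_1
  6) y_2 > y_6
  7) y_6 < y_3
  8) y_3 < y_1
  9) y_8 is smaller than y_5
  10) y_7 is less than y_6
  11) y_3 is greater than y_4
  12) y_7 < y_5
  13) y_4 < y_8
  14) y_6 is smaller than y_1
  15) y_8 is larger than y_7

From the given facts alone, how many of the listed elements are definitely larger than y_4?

The elements the relations force above y_4 are y_8, y_5, y_3, y_1, y_2 — no chain reaches any other.
That is 5.

5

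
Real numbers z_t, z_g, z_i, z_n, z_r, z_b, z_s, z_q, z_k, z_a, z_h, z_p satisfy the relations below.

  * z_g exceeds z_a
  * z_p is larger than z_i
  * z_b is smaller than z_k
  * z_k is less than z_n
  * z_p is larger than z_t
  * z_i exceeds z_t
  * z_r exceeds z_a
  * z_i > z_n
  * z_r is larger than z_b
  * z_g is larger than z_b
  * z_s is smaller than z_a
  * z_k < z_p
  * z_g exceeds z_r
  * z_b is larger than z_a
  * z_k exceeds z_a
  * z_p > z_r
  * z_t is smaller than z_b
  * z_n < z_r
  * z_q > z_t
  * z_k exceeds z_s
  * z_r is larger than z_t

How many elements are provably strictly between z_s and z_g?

The relations place z_s below z_g. An element lies strictly between them when it is forced above z_s and also forced below z_g.
Above z_s: {z_a, z_b, z_k, z_n, z_i, z_r, z_p}. Below z_g: {z_a, z_t, z_b, z_k, z_n, z_r}.
Intersection: {z_a, z_b, z_k, z_n, z_r} — 5.

5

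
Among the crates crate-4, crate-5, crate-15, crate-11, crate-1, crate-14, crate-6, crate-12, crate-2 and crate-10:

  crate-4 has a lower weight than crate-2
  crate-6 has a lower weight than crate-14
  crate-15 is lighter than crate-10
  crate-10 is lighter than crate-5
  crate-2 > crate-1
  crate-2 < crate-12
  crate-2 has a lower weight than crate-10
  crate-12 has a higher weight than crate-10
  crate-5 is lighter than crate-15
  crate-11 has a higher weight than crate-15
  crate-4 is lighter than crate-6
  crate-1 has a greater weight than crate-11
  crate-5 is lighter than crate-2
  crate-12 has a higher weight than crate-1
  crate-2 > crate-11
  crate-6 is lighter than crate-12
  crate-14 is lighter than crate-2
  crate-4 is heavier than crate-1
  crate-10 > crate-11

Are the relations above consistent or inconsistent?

inconsistent

We have crate-10 < crate-5 stated directly, yet also crate-5 < crate-15 < crate-11 < crate-1 < crate-4 < crate-6 < crate-14 < crate-2 < crate-10 by chaining the others — so crate-5 < crate-10. Contradiction.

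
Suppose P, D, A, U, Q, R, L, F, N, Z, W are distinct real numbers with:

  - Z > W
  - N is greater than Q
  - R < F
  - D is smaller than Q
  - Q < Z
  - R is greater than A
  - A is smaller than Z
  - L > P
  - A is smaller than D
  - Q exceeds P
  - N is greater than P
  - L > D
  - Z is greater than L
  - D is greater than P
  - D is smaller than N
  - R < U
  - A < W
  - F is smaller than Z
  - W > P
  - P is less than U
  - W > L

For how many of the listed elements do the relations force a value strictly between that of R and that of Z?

1

Chaining upward from R reaches: U, F.
Chaining downward from Z reaches: P, A, D, L, F, W, Q.
Strictly between R and Z are those in both lists: F — 1 element.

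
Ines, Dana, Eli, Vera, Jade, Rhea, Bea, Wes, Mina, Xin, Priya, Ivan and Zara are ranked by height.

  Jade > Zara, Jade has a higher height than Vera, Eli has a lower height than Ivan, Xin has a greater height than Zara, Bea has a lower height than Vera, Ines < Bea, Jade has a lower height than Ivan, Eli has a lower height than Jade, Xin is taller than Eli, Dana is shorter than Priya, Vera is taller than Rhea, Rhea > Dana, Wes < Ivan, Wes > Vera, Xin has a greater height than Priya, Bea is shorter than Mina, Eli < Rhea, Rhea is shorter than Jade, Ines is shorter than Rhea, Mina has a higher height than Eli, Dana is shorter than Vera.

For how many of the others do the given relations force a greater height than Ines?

The elements the relations force above Ines are Rhea, Bea, Vera, Mina, Jade, Wes, Ivan — no chain reaches any other.
That is 7.

7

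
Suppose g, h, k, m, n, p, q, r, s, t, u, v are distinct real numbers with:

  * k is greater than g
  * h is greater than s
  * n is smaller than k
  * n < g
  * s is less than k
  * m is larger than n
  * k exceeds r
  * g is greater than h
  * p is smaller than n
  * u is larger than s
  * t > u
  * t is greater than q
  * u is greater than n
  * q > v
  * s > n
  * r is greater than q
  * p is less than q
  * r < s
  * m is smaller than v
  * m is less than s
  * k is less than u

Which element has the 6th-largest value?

Piecing the relations together gives one ordering: p < n < m < v < q < r < s < h < g < k < u < t.
The 6th largest is s.

s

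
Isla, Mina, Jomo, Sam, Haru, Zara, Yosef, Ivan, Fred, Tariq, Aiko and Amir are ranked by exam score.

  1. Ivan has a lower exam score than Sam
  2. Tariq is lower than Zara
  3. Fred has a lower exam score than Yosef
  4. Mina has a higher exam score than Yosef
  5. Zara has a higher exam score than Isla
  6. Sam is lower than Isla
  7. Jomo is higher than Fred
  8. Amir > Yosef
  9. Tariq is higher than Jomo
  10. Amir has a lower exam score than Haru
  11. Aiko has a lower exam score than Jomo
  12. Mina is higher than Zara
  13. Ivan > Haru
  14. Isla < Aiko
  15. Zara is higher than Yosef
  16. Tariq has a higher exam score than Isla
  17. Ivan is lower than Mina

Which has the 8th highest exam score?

Ivan

Piecing the relations together gives one ordering: Fred < Yosef < Amir < Haru < Ivan < Sam < Isla < Aiko < Jomo < Tariq < Zara < Mina.
The 8th largest is Ivan.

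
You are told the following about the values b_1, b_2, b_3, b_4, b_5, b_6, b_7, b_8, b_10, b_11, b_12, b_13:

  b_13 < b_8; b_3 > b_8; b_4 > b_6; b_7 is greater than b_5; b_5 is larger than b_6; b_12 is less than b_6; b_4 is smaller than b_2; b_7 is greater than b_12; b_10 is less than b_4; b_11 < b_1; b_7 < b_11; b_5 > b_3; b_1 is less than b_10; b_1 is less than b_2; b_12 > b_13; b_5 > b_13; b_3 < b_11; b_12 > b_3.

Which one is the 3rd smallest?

Piecing the relations together gives one ordering: b_13 < b_8 < b_3 < b_12 < b_6 < b_5 < b_7 < b_11 < b_1 < b_10 < b_4 < b_2.
The 3rd smallest is b_3.

b_3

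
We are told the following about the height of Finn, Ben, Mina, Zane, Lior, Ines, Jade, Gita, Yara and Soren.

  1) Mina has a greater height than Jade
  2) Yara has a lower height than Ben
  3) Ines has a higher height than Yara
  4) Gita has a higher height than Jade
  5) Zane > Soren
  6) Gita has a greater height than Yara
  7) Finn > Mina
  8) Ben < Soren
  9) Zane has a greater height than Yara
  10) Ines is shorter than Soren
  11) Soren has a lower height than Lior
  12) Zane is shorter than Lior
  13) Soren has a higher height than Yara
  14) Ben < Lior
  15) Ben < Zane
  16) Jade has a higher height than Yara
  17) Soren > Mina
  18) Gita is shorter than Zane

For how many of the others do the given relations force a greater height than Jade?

From Jade the given relations immediately reach Mina, Gita.
From those, Soren, Finn, Zane — 5 in total.
From those, Lior — 6 in total.
No other element is forced above Jade by the given relations, so the count is 6.

6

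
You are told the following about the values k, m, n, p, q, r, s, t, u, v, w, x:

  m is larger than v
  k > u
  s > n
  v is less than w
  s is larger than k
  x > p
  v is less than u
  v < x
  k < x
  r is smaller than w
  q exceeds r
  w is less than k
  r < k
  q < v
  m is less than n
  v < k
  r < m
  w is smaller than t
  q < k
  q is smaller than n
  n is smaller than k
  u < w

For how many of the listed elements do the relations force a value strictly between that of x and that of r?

The relations place r below x. An element lies strictly between them when it is forced above r and also forced below x.
Above r: {q, v, m, u, n, w, t, k, s}. Below x: {q, v, m, u, n, w, k, p}.
Intersection: {q, v, m, u, n, w, k} — 7.

7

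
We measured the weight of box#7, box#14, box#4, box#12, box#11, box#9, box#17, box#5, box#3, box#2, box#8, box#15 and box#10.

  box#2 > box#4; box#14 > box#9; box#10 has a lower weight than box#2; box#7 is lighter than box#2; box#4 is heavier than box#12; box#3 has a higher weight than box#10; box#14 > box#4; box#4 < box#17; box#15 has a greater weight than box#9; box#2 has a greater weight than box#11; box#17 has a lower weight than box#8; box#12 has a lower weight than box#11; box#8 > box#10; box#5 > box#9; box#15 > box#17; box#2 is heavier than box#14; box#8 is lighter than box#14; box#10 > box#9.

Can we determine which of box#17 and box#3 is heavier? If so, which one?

Following every chain through box#3: below box#3 we get box#9, box#10.
box#17 is not reached, and no chain runs the other way from box#17 to box#3.
So the given relations leave the order of box#3 and box#17 undetermined.

undetermined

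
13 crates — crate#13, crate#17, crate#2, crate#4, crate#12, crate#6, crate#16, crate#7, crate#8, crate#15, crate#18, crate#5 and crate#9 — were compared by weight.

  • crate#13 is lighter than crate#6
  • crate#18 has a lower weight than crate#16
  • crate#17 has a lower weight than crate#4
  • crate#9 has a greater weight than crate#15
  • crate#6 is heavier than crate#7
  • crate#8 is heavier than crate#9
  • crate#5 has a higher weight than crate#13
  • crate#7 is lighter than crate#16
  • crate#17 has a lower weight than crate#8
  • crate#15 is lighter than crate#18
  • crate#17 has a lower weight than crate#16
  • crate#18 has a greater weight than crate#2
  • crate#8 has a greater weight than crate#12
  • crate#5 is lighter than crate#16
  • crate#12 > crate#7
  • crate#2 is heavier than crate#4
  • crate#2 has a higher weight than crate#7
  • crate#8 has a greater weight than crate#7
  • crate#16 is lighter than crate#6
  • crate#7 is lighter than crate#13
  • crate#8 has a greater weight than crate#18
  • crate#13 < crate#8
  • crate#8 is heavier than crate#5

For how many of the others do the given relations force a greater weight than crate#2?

4

Directly above crate#2: crate#18.
One step further: crate#16, crate#8 (3 so far).
One step further: crate#6 (4 so far).
Nothing else is reachable above crate#2; 4 in all.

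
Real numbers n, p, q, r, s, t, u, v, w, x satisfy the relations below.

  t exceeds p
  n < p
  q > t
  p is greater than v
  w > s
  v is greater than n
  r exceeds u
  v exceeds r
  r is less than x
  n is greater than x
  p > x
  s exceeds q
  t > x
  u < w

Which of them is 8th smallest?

The consecutive relations fix a unique order: u < r < x < n < v < p < t < q < s < w.
The 8th smallest is q.

q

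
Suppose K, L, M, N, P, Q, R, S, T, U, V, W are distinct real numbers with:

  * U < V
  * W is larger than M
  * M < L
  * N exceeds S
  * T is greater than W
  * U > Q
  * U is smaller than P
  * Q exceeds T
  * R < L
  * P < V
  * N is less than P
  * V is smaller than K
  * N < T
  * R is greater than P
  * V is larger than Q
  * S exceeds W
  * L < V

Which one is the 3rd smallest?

S

Piecing the relations together gives one ordering: M < W < S < N < T < Q < U < P < R < L < V < K.
Counting 3 from the smallest end gives S.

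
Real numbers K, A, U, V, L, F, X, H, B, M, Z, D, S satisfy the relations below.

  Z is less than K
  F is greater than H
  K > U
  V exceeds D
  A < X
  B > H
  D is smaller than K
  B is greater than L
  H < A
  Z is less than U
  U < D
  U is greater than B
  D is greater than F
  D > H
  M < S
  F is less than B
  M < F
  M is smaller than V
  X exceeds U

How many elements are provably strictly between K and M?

4

Chaining upward from M reaches: S, F, B, U, X, D, V.
Chaining downward from K reaches: H, Z, L, F, B, U, D.
Strictly between M and K are those in both lists: F, B, U, D — 4 elements.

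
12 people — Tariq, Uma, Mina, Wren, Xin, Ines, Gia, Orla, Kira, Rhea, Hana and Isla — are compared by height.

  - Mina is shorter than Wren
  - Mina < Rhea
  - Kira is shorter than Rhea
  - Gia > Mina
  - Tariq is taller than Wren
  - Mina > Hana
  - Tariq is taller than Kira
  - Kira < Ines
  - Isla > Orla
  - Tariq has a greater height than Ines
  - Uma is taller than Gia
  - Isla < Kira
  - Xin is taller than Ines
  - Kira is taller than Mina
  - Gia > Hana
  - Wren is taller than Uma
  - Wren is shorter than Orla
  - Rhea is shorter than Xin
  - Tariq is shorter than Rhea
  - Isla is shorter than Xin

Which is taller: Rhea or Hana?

Rhea

Hana < Mina and Mina < Gia give Hana < Gia.
With Gia < Uma: Hana < Mina < Gia < Uma.
With Uma < Wren: Hana < Mina < Gia < Uma < Wren.
Then Wren < Orla extends the chain to Orla.
With Orla < Isla: Hana < Mina < Gia < Uma < Wren < Orla < Isla.
With Isla < Kira: Hana < Mina < Gia < Uma < Wren < Orla < Isla < Kira.
Then Kira < Ines extends the chain to Ines.
With Ines < Tariq: Hana < Mina < Gia < Uma < Wren < Orla < Isla < Kira < Ines < Tariq.
Then Tariq < Rhea extends the chain to Rhea.
So Hana < Rhea; Rhea is the taller of the two.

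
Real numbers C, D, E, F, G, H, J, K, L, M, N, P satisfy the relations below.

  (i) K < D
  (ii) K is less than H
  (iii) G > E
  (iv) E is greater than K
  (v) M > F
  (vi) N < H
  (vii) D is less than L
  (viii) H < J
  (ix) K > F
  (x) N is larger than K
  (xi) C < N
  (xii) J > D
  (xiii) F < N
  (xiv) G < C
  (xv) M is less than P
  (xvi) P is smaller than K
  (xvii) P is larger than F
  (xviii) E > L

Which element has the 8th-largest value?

Chaining the given pairs: F < M < P < K < D < L < E < G < C < N < H < J.
Counting 8 from the largest end gives D.

D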